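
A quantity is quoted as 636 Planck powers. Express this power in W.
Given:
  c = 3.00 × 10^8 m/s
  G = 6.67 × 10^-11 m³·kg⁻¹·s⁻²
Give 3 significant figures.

One Planck power: P_P = c⁵/G = 3.64 × 10^52 W.
636 × 3.64 × 10^52 W = 2.32 × 10^55 W

2.32 × 10^55 W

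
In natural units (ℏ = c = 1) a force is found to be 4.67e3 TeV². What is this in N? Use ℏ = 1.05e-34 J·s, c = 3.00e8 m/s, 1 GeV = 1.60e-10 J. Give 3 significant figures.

Force is [E]/[L] = [E]²/(ℏc); restore (ℏc)⁻¹.
1 GeV² → 1/(ℏc) × (1 GeV in J)² = 8.13e5 N.
Convert the energy scale: 4.67e3 TeV² = 4.67e9 GeV².
Result: 4.67e9 × 8.13e5 = 3.80e15 N.

3.80e15 N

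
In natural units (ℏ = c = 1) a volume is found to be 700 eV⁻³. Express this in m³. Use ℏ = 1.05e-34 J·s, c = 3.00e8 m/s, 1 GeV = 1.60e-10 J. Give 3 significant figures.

5.34e-18 m³

Volume is [L]³ = [E]⁻³·(ℏc)³.
1 GeV⁻³ → (ℏc)³ × (1 GeV in J)⁻³ = 7.63e-48 m³.
Convert the energy scale: 700 eV⁻³ = 7.00e29 GeV⁻³.
Result: 7.00e29 × 7.63e-48 = 5.34e-18 m³.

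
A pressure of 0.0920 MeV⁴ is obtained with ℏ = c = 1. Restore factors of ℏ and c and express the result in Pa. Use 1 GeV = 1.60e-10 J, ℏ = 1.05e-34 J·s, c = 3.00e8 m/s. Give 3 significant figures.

1.93e24 Pa

Pressure is [E]/[L]³ = [E]⁴/(ℏc)³.
1 GeV⁴ → 1/(ℏc)³ × (1 GeV in J)⁴ = 2.10e37 Pa.
Convert the energy scale: 0.0920 MeV⁴ = 9.20e-14 GeV⁴.
Result: 9.20e-14 × 2.10e37 = 1.93e24 Pa.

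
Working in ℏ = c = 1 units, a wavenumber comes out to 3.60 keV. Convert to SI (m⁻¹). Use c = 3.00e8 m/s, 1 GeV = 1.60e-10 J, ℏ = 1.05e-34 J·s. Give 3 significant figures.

1.83e10 m⁻¹

Inverse length is [E]/(ℏc).
1 GeV → 1/(ℏc) × (1 GeV in J) = 5.08e15 m⁻¹.
Convert the energy scale: 3.60 keV = 3.60e-6 GeV.
Result: 3.60e-6 × 5.08e15 = 1.83e10 m⁻¹.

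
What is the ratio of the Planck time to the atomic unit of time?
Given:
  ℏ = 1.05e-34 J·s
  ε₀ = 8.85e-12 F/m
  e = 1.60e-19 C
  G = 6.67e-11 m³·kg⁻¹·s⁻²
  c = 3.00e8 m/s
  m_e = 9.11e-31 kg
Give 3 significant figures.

2.24e-27

Planck time: t_P = √(ℏG/c⁵) = 5.37e-44 s
atomic unit of time: τ_au = (4πε₀)²ℏ³/(m_e e⁴) = 2.40e-17 s
ratio = 5.37e-44 / 2.40e-17 = 2.24e-27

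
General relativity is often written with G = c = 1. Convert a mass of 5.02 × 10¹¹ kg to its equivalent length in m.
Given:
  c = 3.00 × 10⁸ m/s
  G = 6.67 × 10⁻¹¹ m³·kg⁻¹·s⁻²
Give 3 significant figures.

3.72 × 10⁻¹⁶ m

In G = c = 1 units mass has dimensions of length; the conversion factor is G/c².
5.02 × 10¹¹ kg × (G/c²) = 3.72 × 10⁻¹⁶ m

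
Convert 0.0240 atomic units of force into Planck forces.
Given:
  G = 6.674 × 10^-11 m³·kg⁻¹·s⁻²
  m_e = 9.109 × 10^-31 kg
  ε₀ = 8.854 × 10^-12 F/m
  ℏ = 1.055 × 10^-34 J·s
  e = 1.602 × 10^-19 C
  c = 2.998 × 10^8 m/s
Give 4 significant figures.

atomic unit of force: F_au = E_h/a₀ = m_e²e⁶/((4πε₀)³ℏ⁴) = 8.220 × 10^-8 N
Planck force: F_P = c⁴/G = 1.210 × 10^44 N
0.0240 × 8.220 × 10^-8 / 1.210 × 10^44 = 1.630 × 10^-53

1.630 × 10^-53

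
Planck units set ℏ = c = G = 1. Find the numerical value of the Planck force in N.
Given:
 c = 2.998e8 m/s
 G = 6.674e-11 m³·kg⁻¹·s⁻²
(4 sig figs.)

1.210e44 N

From ℏ = c = G = 1 the force scale is F_P = c⁴/G.
  = 8.078e33 / 6.674e-11
  = 1.210e44 N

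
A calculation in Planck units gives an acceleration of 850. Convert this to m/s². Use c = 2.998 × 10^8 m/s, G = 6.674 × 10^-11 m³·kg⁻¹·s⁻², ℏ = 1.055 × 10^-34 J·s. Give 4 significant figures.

4.726 × 10^54 m/s²

One Planck acceleration: a_P = √(c⁷/(ℏG)) = 5.560 × 10^51 m/s².
850 × 5.560 × 10^51 m/s² = 4.726 × 10^54 m/s²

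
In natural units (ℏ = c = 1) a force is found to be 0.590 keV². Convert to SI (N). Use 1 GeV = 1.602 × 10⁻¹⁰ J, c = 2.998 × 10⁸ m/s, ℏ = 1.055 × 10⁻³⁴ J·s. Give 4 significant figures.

Force is [E]/[L] = [E]²/(ℏc); restore (ℏc)⁻¹.
1 GeV² → 1/(ℏc) × (1 GeV in J)² = 8.114 × 10⁵ N.
Convert the energy scale: 0.590 keV² = 5.90 × 10⁻¹³ GeV².
Result: 5.90 × 10⁻¹³ × 8.114 × 10⁵ = 4.787 × 10⁻⁷ N.

4.787 × 10⁻⁷ N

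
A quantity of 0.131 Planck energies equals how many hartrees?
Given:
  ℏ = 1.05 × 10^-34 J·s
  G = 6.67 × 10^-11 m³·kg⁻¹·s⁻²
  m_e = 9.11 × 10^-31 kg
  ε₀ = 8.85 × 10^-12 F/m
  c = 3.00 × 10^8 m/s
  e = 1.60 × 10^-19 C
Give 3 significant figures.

5.85 × 10^25

Planck energy: E_P = √(ℏc⁵/G) = 1.96 × 10^9 J
hartree: E_h = m_e e⁴/(4πε₀ℏ)² = 4.38 × 10^-18 J
0.131 × 1.96 × 10^9 / 4.38 × 10^-18 = 5.85 × 10^25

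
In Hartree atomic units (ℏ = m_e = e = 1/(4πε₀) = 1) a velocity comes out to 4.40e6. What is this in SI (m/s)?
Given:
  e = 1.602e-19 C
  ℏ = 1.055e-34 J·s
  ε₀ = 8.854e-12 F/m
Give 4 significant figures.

One atomic unit of velocity: v_au = e²/(4πε₀ℏ) = 2.186e6 m/s.
4.40e6 × 2.186e6 m/s = 9.620e12 m/s

9.620e12 m/s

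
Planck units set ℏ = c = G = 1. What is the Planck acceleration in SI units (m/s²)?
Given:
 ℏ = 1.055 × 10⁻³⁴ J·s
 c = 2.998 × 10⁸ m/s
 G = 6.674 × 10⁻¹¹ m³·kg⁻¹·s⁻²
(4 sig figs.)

From ℏ = c = G = 1 the acceleration scale is a_P = √(c⁷/(ℏG)).
  = √(3.092 × 10¹⁰³)
  = 5.560 × 10⁵¹ m/s²

5.560 × 10⁵¹ m/s²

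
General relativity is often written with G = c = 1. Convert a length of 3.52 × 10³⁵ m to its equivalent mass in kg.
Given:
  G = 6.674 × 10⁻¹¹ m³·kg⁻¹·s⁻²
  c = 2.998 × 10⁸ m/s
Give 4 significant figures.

4.740 × 10⁶² kg

Length → mass via c²/G.
3.52 × 10³⁵ m × (c²/G) = 4.740 × 10⁶² kg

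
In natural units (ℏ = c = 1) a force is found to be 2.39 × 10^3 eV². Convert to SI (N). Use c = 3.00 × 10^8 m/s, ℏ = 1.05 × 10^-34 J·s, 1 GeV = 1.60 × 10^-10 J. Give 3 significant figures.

1.94 × 10^-9 N

Force is [E]/[L] = [E]²/(ℏc); restore (ℏc)⁻¹.
1 GeV² → 1/(ℏc) × (1 GeV in J)² = 8.13 × 10^5 N.
Convert the energy scale: 2.39 × 10^3 eV² = 2.39 × 10^-15 GeV².
Result: 2.39 × 10^-15 × 8.13 × 10^5 = 1.94 × 10^-9 N.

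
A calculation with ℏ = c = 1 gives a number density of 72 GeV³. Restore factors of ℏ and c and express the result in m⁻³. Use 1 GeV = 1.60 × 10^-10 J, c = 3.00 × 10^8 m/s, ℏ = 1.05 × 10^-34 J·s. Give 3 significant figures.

9.44 × 10^48 m⁻³

Number density is [L]⁻³ = [E]³/(ℏc)³.
1 GeV³ → 1/(ℏc)³ × (1 GeV in J)³ = 1.31 × 10^47 m⁻³.
Result: 72 × 1.31 × 10^47 = 9.44 × 10^48 m⁻³.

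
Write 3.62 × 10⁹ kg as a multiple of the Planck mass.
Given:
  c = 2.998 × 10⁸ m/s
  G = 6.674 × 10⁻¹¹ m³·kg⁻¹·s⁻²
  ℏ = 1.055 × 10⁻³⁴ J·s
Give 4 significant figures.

1.663 × 10¹⁷

Planck mass: m_P = √(ℏc/G) = 2.177 × 10⁻⁸ kg.
3.62 × 10⁹ / 2.177 × 10⁻⁸ = 1.663 × 10¹⁷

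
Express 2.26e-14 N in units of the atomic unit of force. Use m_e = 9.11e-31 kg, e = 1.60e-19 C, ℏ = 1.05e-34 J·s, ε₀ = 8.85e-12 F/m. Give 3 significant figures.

atomic unit of force: F_au = E_h/a₀ = m_e²e⁶/((4πε₀)³ℏ⁴) = 8.33e-8 N.
2.26e-14 / 8.33e-8 = 2.71e-7

2.71e-7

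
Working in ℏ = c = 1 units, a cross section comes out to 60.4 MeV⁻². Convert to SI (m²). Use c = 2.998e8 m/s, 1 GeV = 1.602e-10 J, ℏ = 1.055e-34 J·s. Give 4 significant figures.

2.354e-24 m²

Area is [L]² = [E]⁻²·(ℏc)²; restore (ℏc)².
1 GeV⁻² → (ℏc)² × (1 GeV in J)⁻² = 3.898e-32 m².
Convert the energy scale: 60.4 MeV⁻² = 6.04e7 GeV⁻².
Result: 6.04e7 × 3.898e-32 = 2.354e-24 m².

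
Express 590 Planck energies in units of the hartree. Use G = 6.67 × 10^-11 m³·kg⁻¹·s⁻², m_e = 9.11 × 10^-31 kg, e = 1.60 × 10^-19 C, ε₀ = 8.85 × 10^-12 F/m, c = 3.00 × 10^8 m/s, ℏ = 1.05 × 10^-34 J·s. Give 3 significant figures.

2.64 × 10^29

Planck energy: E_P = √(ℏc⁵/G) = 1.96 × 10^9 J
hartree: E_h = m_e e⁴/(4πε₀ℏ)² = 4.38 × 10^-18 J
590 × 1.96 × 10^9 / 4.38 × 10^-18 = 2.64 × 10^29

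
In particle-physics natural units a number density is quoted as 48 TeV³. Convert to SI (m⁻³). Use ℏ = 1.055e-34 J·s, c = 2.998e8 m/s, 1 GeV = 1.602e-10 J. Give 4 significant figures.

Number density is [L]⁻³ = [E]³/(ℏc)³.
1 GeV³ → 1/(ℏc)³ × (1 GeV in J)³ = 1.299e47 m⁻³.
Convert the energy scale: 48 TeV³ = 4.80e10 GeV³.
Result: 4.80e10 × 1.299e47 = 6.237e57 m⁻³.

6.237e57 m⁻³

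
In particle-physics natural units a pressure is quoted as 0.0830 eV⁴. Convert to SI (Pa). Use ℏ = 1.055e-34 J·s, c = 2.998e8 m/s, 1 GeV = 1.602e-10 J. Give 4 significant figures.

1.728 Pa

Pressure is [E]/[L]³ = [E]⁴/(ℏc)³.
1 GeV⁴ → 1/(ℏc)³ × (1 GeV in J)⁴ = 2.082e37 Pa.
Convert the energy scale: 0.0830 eV⁴ = 8.30e-38 GeV⁴.
Result: 8.30e-38 × 2.082e37 = 1.728 Pa.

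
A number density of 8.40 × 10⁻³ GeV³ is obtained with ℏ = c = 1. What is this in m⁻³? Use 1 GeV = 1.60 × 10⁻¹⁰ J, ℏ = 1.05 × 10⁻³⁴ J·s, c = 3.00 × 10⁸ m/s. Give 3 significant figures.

1.10 × 10⁴⁵ m⁻³

Number density is [L]⁻³ = [E]³/(ℏc)³.
1 GeV³ → 1/(ℏc)³ × (1 GeV in J)³ = 1.31 × 10⁴⁷ m⁻³.
Result: 8.40 × 10⁻³ × 1.31 × 10⁴⁷ = 1.10 × 10⁴⁵ m⁻³.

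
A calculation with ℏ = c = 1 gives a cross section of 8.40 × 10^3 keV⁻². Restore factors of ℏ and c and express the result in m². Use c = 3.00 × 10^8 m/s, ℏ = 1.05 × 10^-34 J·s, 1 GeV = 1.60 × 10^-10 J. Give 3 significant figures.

Area is [L]² = [E]⁻²·(ℏc)²; restore (ℏc)².
1 GeV⁻² → (ℏc)² × (1 GeV in J)⁻² = 3.88 × 10^-32 m².
Convert the energy scale: 8.40 × 10^3 keV⁻² = 8.40 × 10^15 GeV⁻².
Result: 8.40 × 10^15 × 3.88 × 10^-32 = 3.26 × 10^-16 m².

3.26 × 10^-16 m²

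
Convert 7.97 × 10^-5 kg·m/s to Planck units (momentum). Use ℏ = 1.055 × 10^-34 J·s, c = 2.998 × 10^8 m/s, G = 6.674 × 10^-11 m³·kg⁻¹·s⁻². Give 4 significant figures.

Planck momentum: p_P = √(ℏc³/G) = 6.527 kg·m/s.
7.97 × 10^-5 / 6.527 = 1.221 × 10^-5

1.221 × 10^-5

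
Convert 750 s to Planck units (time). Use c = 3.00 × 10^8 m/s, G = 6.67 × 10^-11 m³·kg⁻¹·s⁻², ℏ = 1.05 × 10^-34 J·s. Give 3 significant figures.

Planck time: t_P = √(ℏG/c⁵) = 5.37 × 10^-44 s.
750 / 5.37 × 10^-44 = 1.40 × 10^46

1.40 × 10^46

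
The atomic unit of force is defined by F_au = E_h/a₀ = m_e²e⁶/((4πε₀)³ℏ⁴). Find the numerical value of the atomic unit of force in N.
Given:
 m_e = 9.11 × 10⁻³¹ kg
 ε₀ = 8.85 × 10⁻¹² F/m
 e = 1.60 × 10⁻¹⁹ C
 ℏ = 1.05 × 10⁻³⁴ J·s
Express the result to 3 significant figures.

8.33 × 10⁻⁸ N

F_au = E_h/a₀ = m_e²e⁶/((4πε₀)³ℏ⁴)
E_h = 4.38 × 10⁻¹⁸ J
a₀ = 5.26 × 10⁻¹¹ m
E_h/a₀ = 8.33 × 10⁻⁸ N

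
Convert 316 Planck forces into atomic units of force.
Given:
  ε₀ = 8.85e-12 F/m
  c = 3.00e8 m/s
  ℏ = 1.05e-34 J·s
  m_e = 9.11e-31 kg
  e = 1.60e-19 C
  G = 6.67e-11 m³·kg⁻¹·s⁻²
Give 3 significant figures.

4.61e53

Planck force: F_P = c⁴/G = 1.21e44 N
atomic unit of force: F_au = E_h/a₀ = m_e²e⁶/((4πε₀)³ℏ⁴) = 8.33e-8 N
316 × 1.21e44 / 8.33e-8 = 4.61e53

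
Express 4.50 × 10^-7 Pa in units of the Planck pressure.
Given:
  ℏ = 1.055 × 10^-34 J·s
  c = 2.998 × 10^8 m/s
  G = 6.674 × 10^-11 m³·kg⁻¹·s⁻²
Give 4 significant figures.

9.714 × 10^-121

Planck pressure: p_P = c⁷/(ℏG²) = 4.632 × 10^113 Pa.
4.50 × 10^-7 / 4.632 × 10^113 = 9.714 × 10^-121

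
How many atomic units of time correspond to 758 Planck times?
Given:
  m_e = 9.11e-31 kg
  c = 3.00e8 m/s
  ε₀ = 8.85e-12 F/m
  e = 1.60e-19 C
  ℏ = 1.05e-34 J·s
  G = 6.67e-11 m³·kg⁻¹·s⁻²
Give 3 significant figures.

1.70e-24

Planck time: t_P = √(ℏG/c⁵) = 5.37e-44 s
atomic unit of time: τ_au = (4πε₀)²ℏ³/(m_e e⁴) = 2.40e-17 s
758 × 5.37e-44 / 2.40e-17 = 1.70e-24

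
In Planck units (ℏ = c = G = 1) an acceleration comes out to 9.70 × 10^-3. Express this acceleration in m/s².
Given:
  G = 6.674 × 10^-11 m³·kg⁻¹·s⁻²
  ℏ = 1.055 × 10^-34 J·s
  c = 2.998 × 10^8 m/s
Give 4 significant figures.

5.393 × 10^49 m/s²

One Planck acceleration: a_P = √(c⁷/(ℏG)) = 5.560 × 10^51 m/s².
9.70 × 10^-3 × 5.560 × 10^51 m/s² = 5.393 × 10^49 m/s²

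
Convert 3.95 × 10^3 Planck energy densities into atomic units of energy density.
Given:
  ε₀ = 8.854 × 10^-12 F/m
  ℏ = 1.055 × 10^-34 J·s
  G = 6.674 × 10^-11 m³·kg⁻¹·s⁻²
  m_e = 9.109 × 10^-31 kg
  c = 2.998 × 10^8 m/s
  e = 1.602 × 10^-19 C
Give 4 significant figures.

Planck energy density: u_P = c⁷/(ℏG²) = 4.632 × 10^113 J/m³
atomic unit of energy density: u_au = E_h/a₀³ = m_e⁴e¹⁰/((4πε₀)⁵ℏ⁸) = 2.929 × 10^13 J/m³
3.95 × 10^3 × 4.632 × 10^113 / 2.929 × 10^13 = 6.247 × 10^103

6.247 × 10^103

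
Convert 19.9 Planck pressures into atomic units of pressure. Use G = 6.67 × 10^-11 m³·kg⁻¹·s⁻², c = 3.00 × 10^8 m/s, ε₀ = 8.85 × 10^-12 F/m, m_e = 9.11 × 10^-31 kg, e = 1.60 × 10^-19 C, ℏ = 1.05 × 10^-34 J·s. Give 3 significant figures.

3.09 × 10^101

Planck pressure: p_P = c⁷/(ℏG²) = 4.68 × 10^113 Pa
atomic unit of pressure: P_au = E_h/a₀³ = m_e⁴e¹⁰/((4πε₀)⁵ℏ⁸) = 3.01 × 10^13 Pa
19.9 × 4.68 × 10^113 / 3.01 × 10^13 = 3.09 × 10^101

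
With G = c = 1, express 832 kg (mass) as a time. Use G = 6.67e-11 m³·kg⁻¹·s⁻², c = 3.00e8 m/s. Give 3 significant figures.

2.06e-33 s

Mass → time via G/c³.
832 kg × (G/c³) = 2.06e-33 s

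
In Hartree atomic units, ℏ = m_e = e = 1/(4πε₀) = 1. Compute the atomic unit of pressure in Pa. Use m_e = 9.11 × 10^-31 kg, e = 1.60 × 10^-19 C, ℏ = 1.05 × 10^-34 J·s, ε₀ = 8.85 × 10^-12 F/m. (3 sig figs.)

3.01 × 10^13 Pa

From ℏ = m_e = e = 1/(4πε₀) = 1 the pressure scale is P_au = E_h/a₀³ = m_e⁴e¹⁰/((4πε₀)⁵ℏ⁸).
E_h = 4.38 × 10^-18 J
a₀ = 5.26 × 10^-11 m
E_h/a₀³ = 3.01 × 10^13 Pa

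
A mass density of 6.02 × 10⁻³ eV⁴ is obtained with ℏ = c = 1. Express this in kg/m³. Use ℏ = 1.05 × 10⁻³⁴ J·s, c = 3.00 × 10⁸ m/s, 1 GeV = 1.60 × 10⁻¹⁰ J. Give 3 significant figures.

1.40 × 10⁻¹⁸ kg/m³

Mass density is [E]/(c²[L]³) = [E]⁴/(ℏ³c⁵).
1 GeV⁴ → 1/(ℏ³c⁵) × (1 GeV in J)⁴ = 2.33 × 10²⁰ kg/m³.
Convert the energy scale: 6.02 × 10⁻³ eV⁴ = 6.02 × 10⁻³⁹ GeV⁴.
Result: 6.02 × 10⁻³⁹ × 2.33 × 10²⁰ = 1.40 × 10⁻¹⁸ kg/m³.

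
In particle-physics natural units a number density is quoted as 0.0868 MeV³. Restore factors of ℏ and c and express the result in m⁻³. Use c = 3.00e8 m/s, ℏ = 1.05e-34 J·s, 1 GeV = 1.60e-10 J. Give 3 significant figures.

1.14e37 m⁻³

Number density is [L]⁻³ = [E]³/(ℏc)³.
1 GeV³ → 1/(ℏc)³ × (1 GeV in J)³ = 1.31e47 m⁻³.
Convert the energy scale: 0.0868 MeV³ = 8.68e-11 GeV³.
Result: 8.68e-11 × 1.31e47 = 1.14e37 m⁻³.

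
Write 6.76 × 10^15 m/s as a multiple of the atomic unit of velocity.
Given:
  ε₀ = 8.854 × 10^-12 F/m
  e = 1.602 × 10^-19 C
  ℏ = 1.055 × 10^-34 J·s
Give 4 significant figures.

atomic unit of velocity: v_au = e²/(4πε₀ℏ) = 2.186 × 10^6 m/s.
6.76 × 10^15 / 2.186 × 10^6 = 3.092 × 10^9

3.092 × 10^9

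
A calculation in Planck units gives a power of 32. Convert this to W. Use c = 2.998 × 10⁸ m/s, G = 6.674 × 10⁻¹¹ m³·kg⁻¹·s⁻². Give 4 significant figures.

1.161 × 10⁵⁴ W

One Planck power: P_P = c⁵/G = 3.629 × 10⁵² W.
32 × 3.629 × 10⁵² W = 1.161 × 10⁵⁴ W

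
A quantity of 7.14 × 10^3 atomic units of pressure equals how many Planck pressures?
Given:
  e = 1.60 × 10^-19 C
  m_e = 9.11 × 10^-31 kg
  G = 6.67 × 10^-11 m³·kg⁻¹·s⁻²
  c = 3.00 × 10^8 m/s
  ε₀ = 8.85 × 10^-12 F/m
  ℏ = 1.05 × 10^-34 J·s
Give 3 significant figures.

4.59 × 10^-97

atomic unit of pressure: P_au = E_h/a₀³ = m_e⁴e¹⁰/((4πε₀)⁵ℏ⁸) = 3.01 × 10^13 Pa
Planck pressure: p_P = c⁷/(ℏG²) = 4.68 × 10^113 Pa
7.14 × 10^3 × 3.01 × 10^13 / 4.68 × 10^113 = 4.59 × 10^-97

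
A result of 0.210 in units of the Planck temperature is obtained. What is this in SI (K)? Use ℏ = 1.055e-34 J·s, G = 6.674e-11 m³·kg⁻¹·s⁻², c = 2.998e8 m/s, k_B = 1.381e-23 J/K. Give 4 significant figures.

2.975e31 K

One Planck temperature: T_P = √(ℏc⁵/G) / k_B = 1.417e32 K.
0.210 × 1.417e32 K = 2.975e31 K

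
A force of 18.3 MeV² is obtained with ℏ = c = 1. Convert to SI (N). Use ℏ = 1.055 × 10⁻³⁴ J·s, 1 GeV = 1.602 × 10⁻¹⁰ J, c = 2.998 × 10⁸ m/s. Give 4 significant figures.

Force is [E]/[L] = [E]²/(ℏc); restore (ℏc)⁻¹.
1 GeV² → 1/(ℏc) × (1 GeV in J)² = 8.114 × 10⁵ N.
Convert the energy scale: 18.3 MeV² = 1.83 × 10⁻⁵ GeV².
Result: 1.83 × 10⁻⁵ × 8.114 × 10⁵ = 14.85 N.

14.85 N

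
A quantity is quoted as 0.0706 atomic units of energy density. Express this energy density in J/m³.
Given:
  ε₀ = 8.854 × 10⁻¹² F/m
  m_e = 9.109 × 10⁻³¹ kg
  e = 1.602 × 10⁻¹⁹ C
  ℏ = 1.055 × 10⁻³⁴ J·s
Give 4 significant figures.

One atomic unit of energy density: u_au = E_h/a₀³ = m_e⁴e¹⁰/((4πε₀)⁵ℏ⁸) = 2.929 × 10¹³ J/m³.
0.0706 × 2.929 × 10¹³ J/m³ = 2.068 × 10¹² J/m³

2.068 × 10¹² J/m³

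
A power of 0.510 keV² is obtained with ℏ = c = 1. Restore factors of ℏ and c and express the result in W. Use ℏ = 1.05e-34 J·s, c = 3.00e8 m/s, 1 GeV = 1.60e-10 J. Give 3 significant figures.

124 W

Power is [E]/[T] = [E]²/ℏ.
1 GeV² → 1/ℏ × (1 GeV in J)² = 2.44e14 W.
Convert the energy scale: 0.510 keV² = 5.10e-13 GeV².
Result: 5.10e-13 × 2.44e14 = 124 W.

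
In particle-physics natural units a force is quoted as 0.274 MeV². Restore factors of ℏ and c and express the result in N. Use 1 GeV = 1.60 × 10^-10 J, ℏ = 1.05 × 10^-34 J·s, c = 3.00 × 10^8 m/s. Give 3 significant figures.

Force is [E]/[L] = [E]²/(ℏc); restore (ℏc)⁻¹.
1 GeV² → 1/(ℏc) × (1 GeV in J)² = 8.13 × 10^5 N.
Convert the energy scale: 0.274 MeV² = 2.74 × 10^-7 GeV².
Result: 2.74 × 10^-7 × 8.13 × 10^5 = 0.223 N.

0.223 N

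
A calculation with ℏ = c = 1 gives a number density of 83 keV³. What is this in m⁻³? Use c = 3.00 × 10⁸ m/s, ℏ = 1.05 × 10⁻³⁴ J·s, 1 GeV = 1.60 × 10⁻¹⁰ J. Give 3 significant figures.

Number density is [L]⁻³ = [E]³/(ℏc)³.
1 GeV³ → 1/(ℏc)³ × (1 GeV in J)³ = 1.31 × 10⁴⁷ m⁻³.
Convert the energy scale: 83 keV³ = 8.30 × 10⁻¹⁷ GeV³.
Result: 8.30 × 10⁻¹⁷ × 1.31 × 10⁴⁷ = 1.09 × 10³¹ m⁻³.

1.09 × 10³¹ m⁻³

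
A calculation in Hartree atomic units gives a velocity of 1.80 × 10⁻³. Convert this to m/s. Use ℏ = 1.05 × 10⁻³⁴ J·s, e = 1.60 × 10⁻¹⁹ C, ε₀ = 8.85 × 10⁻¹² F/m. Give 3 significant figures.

One atomic unit of velocity: v_au = e²/(4πε₀ℏ) = 2.19 × 10⁶ m/s.
1.80 × 10⁻³ × 2.19 × 10⁶ m/s = 3.95 × 10³ m/s

3.95 × 10³ m/s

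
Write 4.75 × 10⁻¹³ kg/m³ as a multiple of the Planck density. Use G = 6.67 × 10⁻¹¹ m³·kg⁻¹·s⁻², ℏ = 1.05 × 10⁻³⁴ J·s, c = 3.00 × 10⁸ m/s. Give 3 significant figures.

Planck density: ρ_P = c⁵/(ℏG²) = 5.20 × 10⁹⁶ kg/m³.
4.75 × 10⁻¹³ / 5.20 × 10⁹⁶ = 9.13 × 10⁻¹¹⁰

9.13 × 10⁻¹¹⁰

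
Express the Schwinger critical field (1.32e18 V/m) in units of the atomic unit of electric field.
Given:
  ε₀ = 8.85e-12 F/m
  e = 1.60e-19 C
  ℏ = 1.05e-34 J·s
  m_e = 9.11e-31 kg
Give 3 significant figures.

2.54e6

atomic unit of electric field: E_au = E_h/(e a₀) = m_e²e⁵/((4πε₀)³ℏ⁴) = 5.20e11 V/m.
1.32e18 / 5.20e11 = 2.54e6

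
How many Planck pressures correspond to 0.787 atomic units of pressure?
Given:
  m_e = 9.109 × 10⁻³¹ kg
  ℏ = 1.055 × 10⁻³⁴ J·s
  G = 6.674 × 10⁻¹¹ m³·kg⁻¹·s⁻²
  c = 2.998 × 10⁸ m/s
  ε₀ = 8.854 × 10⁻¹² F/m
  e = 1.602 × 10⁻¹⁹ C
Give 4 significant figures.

4.976 × 10⁻¹⁰¹

atomic unit of pressure: P_au = E_h/a₀³ = m_e⁴e¹⁰/((4πε₀)⁵ℏ⁸) = 2.929 × 10¹³ Pa
Planck pressure: p_P = c⁷/(ℏG²) = 4.632 × 10¹¹³ Pa
0.787 × 2.929 × 10¹³ / 4.632 × 10¹¹³ = 4.976 × 10⁻¹⁰¹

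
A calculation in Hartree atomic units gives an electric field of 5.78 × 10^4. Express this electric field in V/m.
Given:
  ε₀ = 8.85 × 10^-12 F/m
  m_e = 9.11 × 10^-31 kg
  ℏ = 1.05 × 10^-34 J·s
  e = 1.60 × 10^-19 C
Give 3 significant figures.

3.01 × 10^16 V/m

One atomic unit of electric field: E_au = E_h/(e a₀) = m_e²e⁵/((4πε₀)³ℏ⁴) = 5.20 × 10^11 V/m.
5.78 × 10^4 × 5.20 × 10^11 V/m = 3.01 × 10^16 V/m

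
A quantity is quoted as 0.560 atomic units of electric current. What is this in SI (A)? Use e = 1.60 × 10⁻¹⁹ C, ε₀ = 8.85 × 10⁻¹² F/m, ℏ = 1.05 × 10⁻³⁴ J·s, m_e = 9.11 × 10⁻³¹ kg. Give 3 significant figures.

3.74 × 10⁻³ A

One atomic unit of electric current: I_au = e E_h/ℏ = m_e e⁵/((4πε₀)²ℏ³) = 6.67 × 10⁻³ A.
0.560 × 6.67 × 10⁻³ A = 3.74 × 10⁻³ A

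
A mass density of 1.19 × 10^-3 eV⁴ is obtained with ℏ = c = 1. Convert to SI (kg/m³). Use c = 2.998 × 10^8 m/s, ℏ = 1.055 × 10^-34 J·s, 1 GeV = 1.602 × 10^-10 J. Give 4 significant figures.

Mass density is [E]/(c²[L]³) = [E]⁴/(ℏ³c⁵).
1 GeV⁴ → 1/(ℏ³c⁵) × (1 GeV in J)⁴ = 2.316 × 10^20 kg/m³.
Convert the energy scale: 1.19 × 10^-3 eV⁴ = 1.19 × 10^-39 GeV⁴.
Result: 1.19 × 10^-39 × 2.316 × 10^20 = 2.756 × 10^-19 kg/m³.

2.756 × 10^-19 kg/m³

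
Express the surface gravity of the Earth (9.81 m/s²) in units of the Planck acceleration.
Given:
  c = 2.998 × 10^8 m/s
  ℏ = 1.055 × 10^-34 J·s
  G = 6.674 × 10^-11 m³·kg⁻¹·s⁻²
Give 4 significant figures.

Planck acceleration: a_P = √(c⁷/(ℏG)) = 5.560 × 10^51 m/s².
9.81 / 5.560 × 10^51 = 1.764 × 10^-51

1.764 × 10^-51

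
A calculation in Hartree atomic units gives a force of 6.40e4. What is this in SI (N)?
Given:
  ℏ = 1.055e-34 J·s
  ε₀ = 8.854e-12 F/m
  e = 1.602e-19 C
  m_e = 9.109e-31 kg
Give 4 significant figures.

5.261e-3 N

One atomic unit of force: F_au = E_h/a₀ = m_e²e⁶/((4πε₀)³ℏ⁴) = 8.220e-8 N.
6.40e4 × 8.220e-8 N = 5.261e-3 N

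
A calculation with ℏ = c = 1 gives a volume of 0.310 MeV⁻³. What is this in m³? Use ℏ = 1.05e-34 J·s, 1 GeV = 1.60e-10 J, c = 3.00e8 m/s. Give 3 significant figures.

2.37e-39 m³

Volume is [L]³ = [E]⁻³·(ℏc)³.
1 GeV⁻³ → (ℏc)³ × (1 GeV in J)⁻³ = 7.63e-48 m³.
Convert the energy scale: 0.310 MeV⁻³ = 3.10e8 GeV⁻³.
Result: 3.10e8 × 7.63e-48 = 2.37e-39 m³.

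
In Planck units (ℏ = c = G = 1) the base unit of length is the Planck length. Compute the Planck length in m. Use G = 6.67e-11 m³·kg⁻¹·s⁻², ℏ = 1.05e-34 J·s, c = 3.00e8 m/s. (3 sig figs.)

1.61e-35 m

ℓ_P = √(ℏG/c³)
  = √(2.59e-70)
  = 1.61e-35 m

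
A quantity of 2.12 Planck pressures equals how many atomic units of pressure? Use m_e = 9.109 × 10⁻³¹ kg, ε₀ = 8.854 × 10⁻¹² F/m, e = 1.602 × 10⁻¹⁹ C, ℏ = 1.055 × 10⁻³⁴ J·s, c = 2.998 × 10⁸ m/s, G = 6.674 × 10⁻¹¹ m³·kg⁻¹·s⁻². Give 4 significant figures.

Planck pressure: p_P = c⁷/(ℏG²) = 4.632 × 10¹¹³ Pa
atomic unit of pressure: P_au = E_h/a₀³ = m_e⁴e¹⁰/((4πε₀)⁵ℏ⁸) = 2.929 × 10¹³ Pa
2.12 × 4.632 × 10¹¹³ / 2.929 × 10¹³ = 3.353 × 10¹⁰⁰

3.353 × 10¹⁰⁰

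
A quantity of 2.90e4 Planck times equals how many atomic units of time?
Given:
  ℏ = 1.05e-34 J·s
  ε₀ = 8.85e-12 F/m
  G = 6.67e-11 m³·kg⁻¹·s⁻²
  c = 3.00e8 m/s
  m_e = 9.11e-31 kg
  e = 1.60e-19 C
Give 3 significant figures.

6.49e-23

Planck time: t_P = √(ℏG/c⁵) = 5.37e-44 s
atomic unit of time: τ_au = (4πε₀)²ℏ³/(m_e e⁴) = 2.40e-17 s
2.90e4 × 5.37e-44 / 2.40e-17 = 6.49e-23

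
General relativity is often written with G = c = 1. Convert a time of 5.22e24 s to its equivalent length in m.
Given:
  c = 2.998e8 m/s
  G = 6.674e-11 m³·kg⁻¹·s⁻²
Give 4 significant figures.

Time → length via c.
5.22e24 s × (c) = 1.565e33 m

1.565e33 m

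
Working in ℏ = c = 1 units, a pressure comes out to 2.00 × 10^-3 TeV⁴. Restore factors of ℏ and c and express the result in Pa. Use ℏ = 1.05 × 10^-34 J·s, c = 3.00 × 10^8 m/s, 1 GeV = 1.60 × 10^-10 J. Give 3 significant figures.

4.19 × 10^46 Pa

Pressure is [E]/[L]³ = [E]⁴/(ℏc)³.
1 GeV⁴ → 1/(ℏc)³ × (1 GeV in J)⁴ = 2.10 × 10^37 Pa.
Convert the energy scale: 2.00 × 10^-3 TeV⁴ = 2.00 × 10^9 GeV⁴.
Result: 2.00 × 10^9 × 2.10 × 10^37 = 4.19 × 10^46 Pa.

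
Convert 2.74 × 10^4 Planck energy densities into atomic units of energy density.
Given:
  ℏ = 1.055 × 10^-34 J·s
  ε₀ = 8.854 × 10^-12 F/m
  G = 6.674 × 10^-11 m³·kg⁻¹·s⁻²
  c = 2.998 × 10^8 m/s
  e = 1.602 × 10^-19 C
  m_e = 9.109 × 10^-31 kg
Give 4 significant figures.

4.333 × 10^104

Planck energy density: u_P = c⁷/(ℏG²) = 4.632 × 10^113 J/m³
atomic unit of energy density: u_au = E_h/a₀³ = m_e⁴e¹⁰/((4πε₀)⁵ℏ⁸) = 2.929 × 10^13 J/m³
2.74 × 10^4 × 4.632 × 10^113 / 2.929 × 10^13 = 4.333 × 10^104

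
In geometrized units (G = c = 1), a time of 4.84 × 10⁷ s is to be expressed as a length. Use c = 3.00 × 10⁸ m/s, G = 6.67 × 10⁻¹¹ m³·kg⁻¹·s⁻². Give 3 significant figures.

Time → length via c.
4.84 × 10⁷ s × (c) = 1.45 × 10¹⁶ m

1.45 × 10¹⁶ m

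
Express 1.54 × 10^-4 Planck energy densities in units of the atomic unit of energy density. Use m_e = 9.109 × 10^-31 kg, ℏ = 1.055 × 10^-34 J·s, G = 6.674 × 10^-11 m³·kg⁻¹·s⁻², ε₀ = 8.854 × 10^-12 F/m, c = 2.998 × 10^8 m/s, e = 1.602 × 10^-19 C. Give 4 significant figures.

2.435 × 10^96

Planck energy density: u_P = c⁷/(ℏG²) = 4.632 × 10^113 J/m³
atomic unit of energy density: u_au = E_h/a₀³ = m_e⁴e¹⁰/((4πε₀)⁵ℏ⁸) = 2.929 × 10^13 J/m³
1.54 × 10^-4 × 4.632 × 10^113 / 2.929 × 10^13 = 2.435 × 10^96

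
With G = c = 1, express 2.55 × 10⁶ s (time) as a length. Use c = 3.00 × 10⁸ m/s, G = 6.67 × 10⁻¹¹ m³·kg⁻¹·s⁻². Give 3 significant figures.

7.65 × 10¹⁴ m

Time → length via c.
2.55 × 10⁶ s × (c) = 7.65 × 10¹⁴ m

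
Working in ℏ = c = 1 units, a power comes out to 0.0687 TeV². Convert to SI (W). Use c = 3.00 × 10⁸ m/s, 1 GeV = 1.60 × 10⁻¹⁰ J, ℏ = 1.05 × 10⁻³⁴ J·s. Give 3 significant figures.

1.67 × 10¹⁹ W

Power is [E]/[T] = [E]²/ℏ.
1 GeV² → 1/ℏ × (1 GeV in J)² = 2.44 × 10¹⁴ W.
Convert the energy scale: 0.0687 TeV² = 6.87 × 10⁴ GeV².
Result: 6.87 × 10⁴ × 2.44 × 10¹⁴ = 1.67 × 10¹⁹ W.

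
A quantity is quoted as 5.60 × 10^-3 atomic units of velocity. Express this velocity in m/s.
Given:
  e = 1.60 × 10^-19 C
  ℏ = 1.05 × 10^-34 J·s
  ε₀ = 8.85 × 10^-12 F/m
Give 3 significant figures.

1.23 × 10^4 m/s

One atomic unit of velocity: v_au = e²/(4πε₀ℏ) = 2.19 × 10^6 m/s.
5.60 × 10^-3 × 2.19 × 10^6 m/s = 1.23 × 10^4 m/s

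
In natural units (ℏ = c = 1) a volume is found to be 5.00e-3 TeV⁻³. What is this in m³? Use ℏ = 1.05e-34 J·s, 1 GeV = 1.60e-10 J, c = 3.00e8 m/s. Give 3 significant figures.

3.82e-59 m³

Volume is [L]³ = [E]⁻³·(ℏc)³.
1 GeV⁻³ → (ℏc)³ × (1 GeV in J)⁻³ = 7.63e-48 m³.
Convert the energy scale: 5.00e-3 TeV⁻³ = 5.00e-12 GeV⁻³.
Result: 5.00e-12 × 7.63e-48 = 3.82e-59 m³.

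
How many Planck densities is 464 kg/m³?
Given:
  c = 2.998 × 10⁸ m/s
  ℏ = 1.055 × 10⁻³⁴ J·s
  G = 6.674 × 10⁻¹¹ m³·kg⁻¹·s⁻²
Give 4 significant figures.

Planck density: ρ_P = c⁵/(ℏG²) = 5.154 × 10⁹⁶ kg/m³.
464 / 5.154 × 10⁹⁶ = 9.003 × 10⁻⁹⁵

9.003 × 10⁻⁹⁵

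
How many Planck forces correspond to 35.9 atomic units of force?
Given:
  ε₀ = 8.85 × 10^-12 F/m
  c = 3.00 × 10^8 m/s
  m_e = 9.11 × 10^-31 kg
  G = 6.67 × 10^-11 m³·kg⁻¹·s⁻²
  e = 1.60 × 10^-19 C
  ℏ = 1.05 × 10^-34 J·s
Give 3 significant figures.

2.46 × 10^-50

atomic unit of force: F_au = E_h/a₀ = m_e²e⁶/((4πε₀)³ℏ⁴) = 8.33 × 10^-8 N
Planck force: F_P = c⁴/G = 1.21 × 10^44 N
35.9 × 8.33 × 10^-8 / 1.21 × 10^44 = 2.46 × 10^-50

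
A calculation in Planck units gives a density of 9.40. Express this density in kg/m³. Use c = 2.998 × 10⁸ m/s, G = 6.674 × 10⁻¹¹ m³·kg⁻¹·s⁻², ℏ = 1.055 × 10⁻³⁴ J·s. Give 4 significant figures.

4.845 × 10⁹⁷ kg/m³

One Planck density: ρ_P = c⁵/(ℏG²) = 5.154 × 10⁹⁶ kg/m³.
9.40 × 5.154 × 10⁹⁶ kg/m³ = 4.845 × 10⁹⁷ kg/m³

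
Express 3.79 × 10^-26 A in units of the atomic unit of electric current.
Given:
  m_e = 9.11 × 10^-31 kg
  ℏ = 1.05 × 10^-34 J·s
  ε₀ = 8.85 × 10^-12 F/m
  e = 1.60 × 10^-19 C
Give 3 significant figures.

5.68 × 10^-24

atomic unit of electric current: I_au = e E_h/ℏ = m_e e⁵/((4πε₀)²ℏ³) = 6.67 × 10^-3 A.
3.79 × 10^-26 / 6.67 × 10^-3 = 5.68 × 10^-24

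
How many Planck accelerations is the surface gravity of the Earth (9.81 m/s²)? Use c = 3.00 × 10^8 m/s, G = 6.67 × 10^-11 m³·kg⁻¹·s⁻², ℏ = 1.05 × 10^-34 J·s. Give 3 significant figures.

Planck acceleration: a_P = √(c⁷/(ℏG)) = 5.59 × 10^51 m/s².
9.81 / 5.59 × 10^51 = 1.76 × 10^-51

1.76 × 10^-51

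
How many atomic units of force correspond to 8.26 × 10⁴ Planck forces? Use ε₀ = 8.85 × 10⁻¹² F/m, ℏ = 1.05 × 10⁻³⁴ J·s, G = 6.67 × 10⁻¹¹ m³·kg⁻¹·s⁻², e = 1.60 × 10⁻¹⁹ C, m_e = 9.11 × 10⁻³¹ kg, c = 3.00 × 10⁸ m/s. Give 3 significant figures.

Planck force: F_P = c⁴/G = 1.21 × 10⁴⁴ N
atomic unit of force: F_au = E_h/a₀ = m_e²e⁶/((4πε₀)³ℏ⁴) = 8.33 × 10⁻⁸ N
8.26 × 10⁴ × 1.21 × 10⁴⁴ / 8.33 × 10⁻⁸ = 1.20 × 10⁵⁶

1.20 × 10⁵⁶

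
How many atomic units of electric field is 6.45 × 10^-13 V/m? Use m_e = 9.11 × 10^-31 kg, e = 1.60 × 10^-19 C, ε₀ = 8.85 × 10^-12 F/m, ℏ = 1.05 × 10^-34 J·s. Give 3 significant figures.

1.24 × 10^-24

atomic unit of electric field: E_au = E_h/(e a₀) = m_e²e⁵/((4πε₀)³ℏ⁴) = 5.20 × 10^11 V/m.
6.45 × 10^-13 / 5.20 × 10^11 = 1.24 × 10^-24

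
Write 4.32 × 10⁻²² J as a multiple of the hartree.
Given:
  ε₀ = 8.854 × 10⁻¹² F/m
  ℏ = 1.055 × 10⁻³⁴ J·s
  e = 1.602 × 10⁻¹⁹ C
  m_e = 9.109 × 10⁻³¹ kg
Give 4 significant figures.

9.921 × 10⁻⁵

hartree: E_h = m_e e⁴/(4πε₀ℏ)² = 4.354 × 10⁻¹⁸ J.
4.32 × 10⁻²² / 4.354 × 10⁻¹⁸ = 9.921 × 10⁻⁵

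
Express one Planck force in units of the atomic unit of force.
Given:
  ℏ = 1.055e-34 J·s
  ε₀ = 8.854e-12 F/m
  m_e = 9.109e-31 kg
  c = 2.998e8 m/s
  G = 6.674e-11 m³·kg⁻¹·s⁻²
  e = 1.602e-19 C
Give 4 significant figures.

Planck force: F_P = c⁴/G = 1.210e44 N
atomic unit of force: F_au = E_h/a₀ = m_e²e⁶/((4πε₀)³ℏ⁴) = 8.220e-8 N
ratio = 1.210e44 / 8.220e-8 = 1.473e51

1.473e51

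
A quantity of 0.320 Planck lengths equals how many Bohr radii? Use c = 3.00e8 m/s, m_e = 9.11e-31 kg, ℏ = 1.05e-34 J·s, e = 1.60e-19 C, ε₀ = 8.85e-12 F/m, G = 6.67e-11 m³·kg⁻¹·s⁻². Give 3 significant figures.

Planck length: ℓ_P = √(ℏG/c³) = 1.61e-35 m
Bohr radius: a₀ = 4πε₀ℏ²/(m_e e²) = 5.26e-11 m
0.320 × 1.61e-35 / 5.26e-11 = 9.80e-26

9.80e-26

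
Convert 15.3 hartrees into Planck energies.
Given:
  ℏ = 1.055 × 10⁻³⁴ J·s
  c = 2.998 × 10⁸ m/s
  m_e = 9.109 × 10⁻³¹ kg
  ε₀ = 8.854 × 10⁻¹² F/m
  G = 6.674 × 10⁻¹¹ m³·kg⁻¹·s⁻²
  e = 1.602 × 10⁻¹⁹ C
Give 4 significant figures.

hartree: E_h = m_e e⁴/(4πε₀ℏ)² = 4.354 × 10⁻¹⁸ J
Planck energy: E_P = √(ℏc⁵/G) = 1.957 × 10⁹ J
15.3 × 4.354 × 10⁻¹⁸ / 1.957 × 10⁹ = 3.405 × 10⁻²⁶

3.405 × 10⁻²⁶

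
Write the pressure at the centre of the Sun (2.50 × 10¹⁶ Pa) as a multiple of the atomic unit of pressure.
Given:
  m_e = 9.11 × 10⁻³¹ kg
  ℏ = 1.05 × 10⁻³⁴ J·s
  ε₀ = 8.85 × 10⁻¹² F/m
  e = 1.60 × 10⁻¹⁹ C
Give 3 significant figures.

atomic unit of pressure: P_au = E_h/a₀³ = m_e⁴e¹⁰/((4πε₀)⁵ℏ⁸) = 3.01 × 10¹³ Pa.
2.50 × 10¹⁶ / 3.01 × 10¹³ = 830

830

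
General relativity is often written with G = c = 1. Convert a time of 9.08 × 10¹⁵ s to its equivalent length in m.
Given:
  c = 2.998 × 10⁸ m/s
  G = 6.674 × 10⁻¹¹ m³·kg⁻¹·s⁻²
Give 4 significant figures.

Time → length via c.
9.08 × 10¹⁵ s × (c) = 2.722 × 10²⁴ m

2.722 × 10²⁴ m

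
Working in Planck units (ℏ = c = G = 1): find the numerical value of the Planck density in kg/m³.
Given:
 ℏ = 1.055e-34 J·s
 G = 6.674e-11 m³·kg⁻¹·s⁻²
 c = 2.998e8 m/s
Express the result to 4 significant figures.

Dimensional analysis gives ρ_P = c⁵/(ℏG²).
  = 2.422e42 / 4.699e-55
  = 5.154e96 kg/m³

5.154e96 kg/m³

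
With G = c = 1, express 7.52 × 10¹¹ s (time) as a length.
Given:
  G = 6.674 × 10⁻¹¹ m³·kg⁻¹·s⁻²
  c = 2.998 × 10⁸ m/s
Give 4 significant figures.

Time → length via c.
7.52 × 10¹¹ s × (c) = 2.254 × 10²⁰ m

2.254 × 10²⁰ m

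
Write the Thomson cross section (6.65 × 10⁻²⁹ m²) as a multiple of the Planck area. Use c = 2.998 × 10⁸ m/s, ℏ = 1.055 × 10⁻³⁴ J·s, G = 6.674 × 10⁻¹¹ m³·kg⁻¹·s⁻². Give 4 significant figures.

2.545 × 10⁴¹

Planck area: A_P = ℏG/c³ = 2.613 × 10⁻⁷⁰ m².
6.65 × 10⁻²⁹ / 2.613 × 10⁻⁷⁰ = 2.545 × 10⁴¹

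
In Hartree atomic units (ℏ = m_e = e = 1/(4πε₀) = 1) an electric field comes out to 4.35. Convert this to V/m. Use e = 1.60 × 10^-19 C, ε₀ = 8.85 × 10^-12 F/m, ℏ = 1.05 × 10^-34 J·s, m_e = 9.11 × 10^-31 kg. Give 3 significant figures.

2.26 × 10^12 V/m

One atomic unit of electric field: E_au = E_h/(e a₀) = m_e²e⁵/((4πε₀)³ℏ⁴) = 5.20 × 10^11 V/m.
4.35 × 5.20 × 10^11 V/m = 2.26 × 10^12 V/m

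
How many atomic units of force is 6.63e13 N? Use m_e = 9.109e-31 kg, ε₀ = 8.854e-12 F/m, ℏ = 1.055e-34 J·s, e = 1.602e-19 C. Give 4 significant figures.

8.066e20

atomic unit of force: F_au = E_h/a₀ = m_e²e⁶/((4πε₀)³ℏ⁴) = 8.220e-8 N.
6.63e13 / 8.220e-8 = 8.066e20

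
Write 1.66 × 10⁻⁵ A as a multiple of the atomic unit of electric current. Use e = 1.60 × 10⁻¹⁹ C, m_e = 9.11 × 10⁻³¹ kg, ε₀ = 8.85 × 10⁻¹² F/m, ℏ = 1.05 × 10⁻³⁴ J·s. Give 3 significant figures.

2.49 × 10⁻³

atomic unit of electric current: I_au = e E_h/ℏ = m_e e⁵/((4πε₀)²ℏ³) = 6.67 × 10⁻³ A.
1.66 × 10⁻⁵ / 6.67 × 10⁻³ = 2.49 × 10⁻³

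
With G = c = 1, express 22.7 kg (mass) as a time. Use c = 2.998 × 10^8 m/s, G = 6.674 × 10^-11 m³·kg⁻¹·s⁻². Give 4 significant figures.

5.622 × 10^-35 s

Mass → time via G/c³.
22.7 kg × (G/c³) = 5.622 × 10^-35 s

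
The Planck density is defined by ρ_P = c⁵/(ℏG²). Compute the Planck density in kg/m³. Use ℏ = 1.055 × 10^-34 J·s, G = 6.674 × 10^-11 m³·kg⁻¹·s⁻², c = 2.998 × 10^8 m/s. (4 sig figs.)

ρ_P = c⁵/(ℏG²)
  = 2.422 × 10^42 / 4.699 × 10^-55
  = 5.154 × 10^96 kg/m³

5.154 × 10^96 kg/m³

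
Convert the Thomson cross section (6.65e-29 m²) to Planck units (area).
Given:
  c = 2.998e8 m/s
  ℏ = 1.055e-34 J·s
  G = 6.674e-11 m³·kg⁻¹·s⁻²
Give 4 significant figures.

2.545e41

Planck area: A_P = ℏG/c³ = 2.613e-70 m².
6.65e-29 / 2.613e-70 = 2.545e41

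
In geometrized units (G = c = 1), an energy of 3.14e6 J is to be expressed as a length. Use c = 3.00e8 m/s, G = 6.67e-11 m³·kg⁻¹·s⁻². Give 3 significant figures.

Energy → length via G/c⁴.
3.14e6 J × (G/c⁴) = 2.59e-38 m

2.59e-38 m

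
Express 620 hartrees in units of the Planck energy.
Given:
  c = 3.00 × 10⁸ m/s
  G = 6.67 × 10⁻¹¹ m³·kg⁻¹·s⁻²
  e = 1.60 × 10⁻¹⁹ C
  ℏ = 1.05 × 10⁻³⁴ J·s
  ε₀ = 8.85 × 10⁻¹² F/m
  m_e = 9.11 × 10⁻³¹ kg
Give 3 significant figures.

hartree: E_h = m_e e⁴/(4πε₀ℏ)² = 4.38 × 10⁻¹⁸ J
Planck energy: E_P = √(ℏc⁵/G) = 1.96 × 10⁹ J
620 × 4.38 × 10⁻¹⁸ / 1.96 × 10⁹ = 1.39 × 10⁻²⁴

1.39 × 10⁻²⁴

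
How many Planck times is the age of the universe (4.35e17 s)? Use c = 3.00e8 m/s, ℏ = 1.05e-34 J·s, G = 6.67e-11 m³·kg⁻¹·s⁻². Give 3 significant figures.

Planck time: t_P = √(ℏG/c⁵) = 5.37e-44 s.
4.35e17 / 5.37e-44 = 8.10e60

8.10e60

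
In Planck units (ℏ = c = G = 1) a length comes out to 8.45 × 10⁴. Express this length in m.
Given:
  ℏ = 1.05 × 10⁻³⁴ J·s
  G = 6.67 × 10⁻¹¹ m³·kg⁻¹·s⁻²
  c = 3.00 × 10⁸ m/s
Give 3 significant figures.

One Planck length: ℓ_P = √(ℏG/c³) = 1.61 × 10⁻³⁵ m.
8.45 × 10⁴ × 1.61 × 10⁻³⁵ m = 1.36 × 10⁻³⁰ m

1.36 × 10⁻³⁰ m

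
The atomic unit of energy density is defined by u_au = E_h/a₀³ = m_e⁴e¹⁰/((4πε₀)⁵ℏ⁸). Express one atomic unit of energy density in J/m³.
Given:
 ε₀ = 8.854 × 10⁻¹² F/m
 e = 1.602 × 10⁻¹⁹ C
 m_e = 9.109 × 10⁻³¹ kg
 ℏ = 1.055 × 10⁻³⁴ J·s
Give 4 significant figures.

u_au = E_h/a₀³ = m_e⁴e¹⁰/((4πε₀)⁵ℏ⁸)
E_h = 4.354 × 10⁻¹⁸ J
a₀ = 5.297 × 10⁻¹¹ m
E_h/a₀³ = 2.929 × 10¹³ J/m³

2.929 × 10¹³ J/m³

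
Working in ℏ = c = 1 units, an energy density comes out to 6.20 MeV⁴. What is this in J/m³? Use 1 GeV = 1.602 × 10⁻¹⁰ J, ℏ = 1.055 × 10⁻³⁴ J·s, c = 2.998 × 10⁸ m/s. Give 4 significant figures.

1.291 × 10²⁶ J/m³

[E]/[L]³ = [E]⁴/(ℏc)³; restore (ℏc)⁻³.
1 GeV⁴ → 1/(ℏc)³ × (1 GeV in J)⁴ = 2.082 × 10³⁷ J/m³.
Convert the energy scale: 6.20 MeV⁴ = 6.20 × 10⁻¹² GeV⁴.
Result: 6.20 × 10⁻¹² × 2.082 × 10³⁷ = 1.291 × 10²⁶ J/m³.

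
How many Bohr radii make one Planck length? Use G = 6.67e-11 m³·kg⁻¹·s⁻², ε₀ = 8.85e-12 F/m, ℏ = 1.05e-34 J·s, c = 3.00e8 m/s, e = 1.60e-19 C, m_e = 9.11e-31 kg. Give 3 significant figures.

Planck length: ℓ_P = √(ℏG/c³) = 1.61e-35 m
Bohr radius: a₀ = 4πε₀ℏ²/(m_e e²) = 5.26e-11 m
ratio = 1.61e-35 / 5.26e-11 = 3.06e-25

3.06e-25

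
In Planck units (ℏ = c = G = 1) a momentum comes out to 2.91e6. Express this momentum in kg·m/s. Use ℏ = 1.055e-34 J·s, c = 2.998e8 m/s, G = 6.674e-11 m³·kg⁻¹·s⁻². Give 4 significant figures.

One Planck momentum: p_P = √(ℏc³/G) = 6.527 kg·m/s.
2.91e6 × 6.527 kg·m/s = 1.899e7 kg·m/s

1.899e7 kg·m/s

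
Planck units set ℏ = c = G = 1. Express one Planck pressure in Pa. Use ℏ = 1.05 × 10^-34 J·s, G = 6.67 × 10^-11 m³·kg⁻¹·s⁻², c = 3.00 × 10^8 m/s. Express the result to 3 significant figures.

From ℏ = c = G = 1 the pressure scale is p_P = c⁷/(ℏG²).
  = 2.19 × 10^59 / 4.67 × 10^-55
  = 4.68 × 10^113 Pa

4.68 × 10^113 Pa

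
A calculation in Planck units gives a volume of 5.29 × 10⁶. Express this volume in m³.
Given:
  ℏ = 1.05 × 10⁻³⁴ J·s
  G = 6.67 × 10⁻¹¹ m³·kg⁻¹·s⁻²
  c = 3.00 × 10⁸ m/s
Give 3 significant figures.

One Planck volume: V_P = (ℏG/c³)^(3/2) = 4.18 × 10⁻¹⁰⁵ m³.
5.29 × 10⁶ × 4.18 × 10⁻¹⁰⁵ m³ = 2.21 × 10⁻⁹⁸ m³

2.21 × 10⁻⁹⁸ m³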